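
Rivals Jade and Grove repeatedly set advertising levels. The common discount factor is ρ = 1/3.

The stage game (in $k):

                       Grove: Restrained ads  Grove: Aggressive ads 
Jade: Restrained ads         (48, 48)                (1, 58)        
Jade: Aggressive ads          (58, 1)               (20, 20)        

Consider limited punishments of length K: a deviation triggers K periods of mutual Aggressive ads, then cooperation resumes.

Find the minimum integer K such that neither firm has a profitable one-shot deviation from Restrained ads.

No profitable deviation requires (48−20)(ρ+…+ρ^K) ≥ 58−48, i.e. ρ+…+ρ^K ≥ 5/14 ≈ 0.3571.
With ρ = 1/3, the partial sums are K=1: 0.3333, K=2: 0.4444.
K = 2 is the first length at which the sum reaches 0.3571.

2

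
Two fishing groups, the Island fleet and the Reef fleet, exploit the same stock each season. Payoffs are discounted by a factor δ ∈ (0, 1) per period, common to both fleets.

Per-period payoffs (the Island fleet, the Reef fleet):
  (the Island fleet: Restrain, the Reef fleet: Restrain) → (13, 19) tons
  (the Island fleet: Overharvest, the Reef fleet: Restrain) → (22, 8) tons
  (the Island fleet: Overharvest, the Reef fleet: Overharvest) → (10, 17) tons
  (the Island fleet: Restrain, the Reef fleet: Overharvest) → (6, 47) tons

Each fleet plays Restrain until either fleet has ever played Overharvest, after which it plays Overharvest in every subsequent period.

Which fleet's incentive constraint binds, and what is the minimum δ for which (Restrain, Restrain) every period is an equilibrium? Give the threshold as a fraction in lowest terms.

the Reef fleet; δ ≥ 14/15

the Island fleet's threshold: (22−13)/(22−10) = 3/4.
the Reef fleet's threshold: (47−19)/(47−17) = 14/15.
3/4 < 14/15, so the Reef fleet binds and δ* = 14/15.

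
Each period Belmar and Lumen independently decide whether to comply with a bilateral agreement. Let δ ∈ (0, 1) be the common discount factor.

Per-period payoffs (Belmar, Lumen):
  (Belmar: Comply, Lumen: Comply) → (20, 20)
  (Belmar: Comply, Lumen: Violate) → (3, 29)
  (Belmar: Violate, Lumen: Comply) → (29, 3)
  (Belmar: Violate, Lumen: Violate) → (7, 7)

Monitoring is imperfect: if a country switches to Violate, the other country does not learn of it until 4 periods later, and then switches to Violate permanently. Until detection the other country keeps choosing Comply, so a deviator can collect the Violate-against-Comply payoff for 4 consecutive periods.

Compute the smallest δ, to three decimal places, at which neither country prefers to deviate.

0.800

The best deviation is to choose Violate for all 4 undetected periods, earning 29 each, then 7 forever once detected.
Deviation value: 29(1−δ^4)/(1−δ) + 7δ^4/(1−δ); cooperation value: 20/(1−δ).
IC: 20 ≥ 29(1−δ^4) + 7δ^4 = 29 − 22δ^4.
So δ^4 ≥ 9/22, giving δ ≥ (9/22)^(1/4) ≈ 0.800.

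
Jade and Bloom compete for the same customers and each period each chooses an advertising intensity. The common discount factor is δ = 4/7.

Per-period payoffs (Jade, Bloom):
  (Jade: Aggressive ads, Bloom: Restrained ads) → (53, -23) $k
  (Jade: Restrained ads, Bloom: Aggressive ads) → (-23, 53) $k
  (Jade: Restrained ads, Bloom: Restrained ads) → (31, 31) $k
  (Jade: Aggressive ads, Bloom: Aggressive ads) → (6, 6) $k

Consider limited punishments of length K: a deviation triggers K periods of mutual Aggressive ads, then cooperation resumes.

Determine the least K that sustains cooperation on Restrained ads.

2

No profitable deviation requires (31−6)(δ+…+δ^K) ≥ 53−31, i.e. δ+…+δ^K ≥ 22/25 ≈ 0.8800.
With δ = 4/7, the partial sums are K=1: 0.5714, K=2: 0.8980.
K = 2 is the first length at which the sum reaches 0.8800.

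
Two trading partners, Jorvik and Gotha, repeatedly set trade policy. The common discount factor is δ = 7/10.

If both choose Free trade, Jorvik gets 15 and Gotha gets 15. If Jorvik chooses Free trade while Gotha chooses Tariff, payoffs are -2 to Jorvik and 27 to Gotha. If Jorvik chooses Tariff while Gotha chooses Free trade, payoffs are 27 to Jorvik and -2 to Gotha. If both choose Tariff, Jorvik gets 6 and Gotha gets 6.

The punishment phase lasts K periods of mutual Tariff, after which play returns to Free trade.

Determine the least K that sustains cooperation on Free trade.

3

No profitable deviation requires (15−6)(δ+…+δ^K) ≥ 27−15, i.e. δ+…+δ^K ≥ 4/3 ≈ 1.3333.
With δ = 7/10, the partial sums are K=1: 0.7000, K=2: 1.1900, K=3: 1.5330.
K = 3 is the first length at which the sum reaches 1.3333.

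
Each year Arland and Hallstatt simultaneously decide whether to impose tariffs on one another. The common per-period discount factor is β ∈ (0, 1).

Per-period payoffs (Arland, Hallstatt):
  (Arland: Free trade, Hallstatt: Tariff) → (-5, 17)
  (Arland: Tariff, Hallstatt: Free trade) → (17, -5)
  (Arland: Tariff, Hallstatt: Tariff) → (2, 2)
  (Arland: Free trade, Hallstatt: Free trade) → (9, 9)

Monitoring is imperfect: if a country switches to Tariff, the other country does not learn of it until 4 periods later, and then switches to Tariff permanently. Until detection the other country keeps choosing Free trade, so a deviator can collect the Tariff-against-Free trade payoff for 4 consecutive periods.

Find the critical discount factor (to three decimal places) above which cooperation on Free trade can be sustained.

A deviator earns 17 for 4 periods, then 2 forever; cooperating earns 9 forever. Multiplying the IC by (1−β):
9 ≥ 17(1−β^4) + 2β^4, so 15·β^4 ≥ 8 and β^4 ≥ 8/15.
β ≥ (8/15)^(1/4) ≈ 0.855.

0.855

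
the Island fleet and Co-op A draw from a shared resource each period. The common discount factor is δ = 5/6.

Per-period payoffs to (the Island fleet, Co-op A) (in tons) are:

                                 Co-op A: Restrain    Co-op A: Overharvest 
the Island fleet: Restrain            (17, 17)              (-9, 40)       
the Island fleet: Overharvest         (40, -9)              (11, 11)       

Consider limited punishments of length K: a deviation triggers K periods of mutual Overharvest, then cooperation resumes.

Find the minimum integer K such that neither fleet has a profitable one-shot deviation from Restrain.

8

Need Σ_{k=1}^{K} δ^k ≥ (40−17)/(17−11) = 3.8333 at δ = 5/6.
At K = 7 the sum is 3.6046 < 3.8333; at K = 8 it is 3.8372 ≥ 3.8333.
So the minimum punishment length is K = 8.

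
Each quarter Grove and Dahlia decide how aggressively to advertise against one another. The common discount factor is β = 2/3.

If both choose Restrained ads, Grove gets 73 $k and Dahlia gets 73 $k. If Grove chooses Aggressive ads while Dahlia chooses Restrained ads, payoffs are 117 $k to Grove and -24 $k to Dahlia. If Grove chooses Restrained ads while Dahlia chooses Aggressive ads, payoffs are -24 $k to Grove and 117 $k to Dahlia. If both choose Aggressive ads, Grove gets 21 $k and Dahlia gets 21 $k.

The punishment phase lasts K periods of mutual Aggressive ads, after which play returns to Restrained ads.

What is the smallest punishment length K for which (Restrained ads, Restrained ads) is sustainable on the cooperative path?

No profitable deviation requires (73−21)(β+…+β^K) ≥ 117−73, i.e. β+…+β^K ≥ 11/13 ≈ 0.8462.
With β = 2/3, the partial sums are K=1: 0.6667, K=2: 1.1111.
K = 2 is the first length at which the sum reaches 0.8462.

2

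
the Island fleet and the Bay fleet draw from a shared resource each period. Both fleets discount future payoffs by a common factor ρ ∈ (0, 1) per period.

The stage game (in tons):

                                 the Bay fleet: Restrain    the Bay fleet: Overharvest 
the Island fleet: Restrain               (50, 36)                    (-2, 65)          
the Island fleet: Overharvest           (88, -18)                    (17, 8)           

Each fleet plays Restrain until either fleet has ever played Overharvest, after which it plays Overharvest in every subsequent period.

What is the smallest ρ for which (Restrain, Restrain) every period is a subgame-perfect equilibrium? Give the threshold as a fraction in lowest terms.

For the Island fleet: deviation gain 88−50 = 38, per-period punishment loss 50−17 = 33. IC gives ρ ≥ 38/71.
For the Bay fleet: gain 29, loss 28 per period, so ρ ≥ 29/57.
The tighter constraint is the Island fleet's, so cooperation needs ρ ≥ 38/71.

38/71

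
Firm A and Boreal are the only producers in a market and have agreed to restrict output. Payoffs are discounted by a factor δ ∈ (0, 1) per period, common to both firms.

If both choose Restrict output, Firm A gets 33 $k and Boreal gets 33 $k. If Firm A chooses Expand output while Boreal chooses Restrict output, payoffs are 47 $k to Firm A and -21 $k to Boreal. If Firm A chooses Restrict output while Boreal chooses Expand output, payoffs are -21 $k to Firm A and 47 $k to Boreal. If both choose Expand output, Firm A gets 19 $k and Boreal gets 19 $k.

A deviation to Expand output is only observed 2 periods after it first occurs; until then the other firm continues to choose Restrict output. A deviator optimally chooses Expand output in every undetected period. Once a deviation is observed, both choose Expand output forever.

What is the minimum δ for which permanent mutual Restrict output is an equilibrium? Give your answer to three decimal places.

0.707

A deviator earns 47 for 2 periods, then 19 forever; cooperating earns 33 forever. Multiplying the IC by (1−δ):
33 ≥ 47(1−δ^2) + 19δ^2, so 28·δ^2 ≥ 14 and δ^2 ≥ 1/2.
δ ≥ (1/2)^(1/2) ≈ 0.707.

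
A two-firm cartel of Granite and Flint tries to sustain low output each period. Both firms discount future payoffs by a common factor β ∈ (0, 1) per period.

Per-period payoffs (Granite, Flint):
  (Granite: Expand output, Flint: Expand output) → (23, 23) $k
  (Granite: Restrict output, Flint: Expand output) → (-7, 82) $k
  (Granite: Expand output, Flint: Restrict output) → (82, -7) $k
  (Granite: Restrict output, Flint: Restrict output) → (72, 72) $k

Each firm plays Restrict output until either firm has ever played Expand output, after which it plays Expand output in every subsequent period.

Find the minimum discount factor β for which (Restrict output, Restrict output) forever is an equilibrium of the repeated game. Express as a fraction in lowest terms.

10/59

One-period gain from deviating is 82 − 72 = 10. The loss is 72 − 23 = 49 in every subsequent period, with present value 49·β/(1−β).
Deviation is unprofitable when 49·β/(1−β) ≥ 10, i.e. β/(1−β) ≥ 10/49.
Equivalently β ≥ 10/(10+49) = 10/59.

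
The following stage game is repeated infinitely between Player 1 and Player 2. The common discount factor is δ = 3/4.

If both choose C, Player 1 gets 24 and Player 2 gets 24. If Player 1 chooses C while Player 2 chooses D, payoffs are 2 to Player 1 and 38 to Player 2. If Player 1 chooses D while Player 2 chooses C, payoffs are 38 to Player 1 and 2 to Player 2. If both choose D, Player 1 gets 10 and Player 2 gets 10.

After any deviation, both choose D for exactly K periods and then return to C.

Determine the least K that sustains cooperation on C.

2

No profitable deviation requires (24−10)(δ+…+δ^K) ≥ 38−24, i.e. δ+…+δ^K ≥ 1 ≈ 1.0000.
With δ = 3/4, the partial sums are K=1: 0.7500, K=2: 1.3125.
K = 2 is the first length at which the sum reaches 1.0000.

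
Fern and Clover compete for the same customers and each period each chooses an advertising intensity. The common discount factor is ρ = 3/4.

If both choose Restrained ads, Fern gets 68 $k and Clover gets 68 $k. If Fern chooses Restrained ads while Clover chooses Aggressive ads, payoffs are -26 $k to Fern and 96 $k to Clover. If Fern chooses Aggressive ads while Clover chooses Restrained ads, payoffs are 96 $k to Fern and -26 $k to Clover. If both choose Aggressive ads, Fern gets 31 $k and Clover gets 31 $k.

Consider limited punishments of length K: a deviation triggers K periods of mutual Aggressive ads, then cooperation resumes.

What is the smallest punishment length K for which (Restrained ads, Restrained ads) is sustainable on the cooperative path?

No profitable deviation requires (68−31)(ρ+…+ρ^K) ≥ 96−68, i.e. ρ+…+ρ^K ≥ 28/37 ≈ 0.7568.
With ρ = 3/4, the partial sums are K=1: 0.7500, K=2: 1.3125.
K = 2 is the first length at which the sum reaches 0.7568.

2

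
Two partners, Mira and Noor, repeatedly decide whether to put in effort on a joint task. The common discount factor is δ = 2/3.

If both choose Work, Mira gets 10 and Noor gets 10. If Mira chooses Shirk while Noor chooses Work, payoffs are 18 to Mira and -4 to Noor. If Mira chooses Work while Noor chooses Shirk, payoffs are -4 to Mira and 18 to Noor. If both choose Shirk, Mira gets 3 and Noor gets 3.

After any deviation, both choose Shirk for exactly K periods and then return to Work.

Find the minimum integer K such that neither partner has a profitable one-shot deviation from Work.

No profitable deviation requires (10−3)(δ+…+δ^K) ≥ 18−10, i.e. δ+…+δ^K ≥ 8/7 ≈ 1.1429.
With δ = 2/3, the partial sums are K=1: 0.6667, K=2: 1.1111, K=3: 1.4074.
K = 3 is the first length at which the sum reaches 1.1429.

3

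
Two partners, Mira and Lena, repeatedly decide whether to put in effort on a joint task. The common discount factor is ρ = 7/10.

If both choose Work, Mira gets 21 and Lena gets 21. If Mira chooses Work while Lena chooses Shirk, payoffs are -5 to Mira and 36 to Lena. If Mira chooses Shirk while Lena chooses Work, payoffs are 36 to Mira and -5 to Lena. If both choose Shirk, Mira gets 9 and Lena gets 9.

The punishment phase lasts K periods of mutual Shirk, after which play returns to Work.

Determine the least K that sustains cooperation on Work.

3

IC: ρ(1−ρ^K)/(1−ρ) ≥ (36−21)/(21−9) = 5/4.
With ρ = 7/10: need 1 − ρ^K ≥ 5/4·(1−7/10)/(7/10), i.e. ρ^K ≤ 0.4643.
Since (7/10)^2 = 0.4900 and (7/10)^3 = 0.3430, the smallest such K is 3.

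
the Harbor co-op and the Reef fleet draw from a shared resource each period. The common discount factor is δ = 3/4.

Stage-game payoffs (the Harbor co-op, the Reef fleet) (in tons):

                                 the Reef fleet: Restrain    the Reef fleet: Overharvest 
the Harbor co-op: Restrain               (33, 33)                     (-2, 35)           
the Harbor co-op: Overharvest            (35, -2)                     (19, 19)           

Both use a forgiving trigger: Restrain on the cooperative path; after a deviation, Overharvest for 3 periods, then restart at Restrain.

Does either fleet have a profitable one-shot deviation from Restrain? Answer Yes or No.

No

IC: δ+…+δ^3 ≥ (35−33)/(33−19) = 1/7.
At δ = 3/4: partial sum = 1.7344 ≥ 0.1429. Cooperation sustainable.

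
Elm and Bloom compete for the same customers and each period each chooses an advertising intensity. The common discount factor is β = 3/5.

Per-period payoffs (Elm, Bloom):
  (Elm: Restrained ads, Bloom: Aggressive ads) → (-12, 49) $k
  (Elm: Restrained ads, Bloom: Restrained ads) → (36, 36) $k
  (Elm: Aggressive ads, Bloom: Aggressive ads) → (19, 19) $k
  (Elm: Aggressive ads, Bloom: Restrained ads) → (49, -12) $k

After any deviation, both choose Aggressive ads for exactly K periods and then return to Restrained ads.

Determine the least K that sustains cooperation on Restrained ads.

IC: β(1−β^K)/(1−β) ≥ (49−36)/(36−19) = 13/17.
With β = 3/5: need 1 − β^K ≥ 13/17·(1−3/5)/(3/5), i.e. β^K ≤ 0.4902.
Since (3/5)^1 = 0.6000 and (3/5)^2 = 0.3600, the smallest such K is 2.

2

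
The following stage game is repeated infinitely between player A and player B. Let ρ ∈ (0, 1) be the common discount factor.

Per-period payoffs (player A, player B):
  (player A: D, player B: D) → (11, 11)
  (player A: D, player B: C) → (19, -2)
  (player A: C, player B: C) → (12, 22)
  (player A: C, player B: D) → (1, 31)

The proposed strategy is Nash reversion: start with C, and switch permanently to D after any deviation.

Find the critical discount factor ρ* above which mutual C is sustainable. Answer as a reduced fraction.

7/8

For player A: deviation gain 19−12 = 7, per-period punishment loss 12−11 = 1. IC gives ρ ≥ 7/8.
For player B: gain 9, loss 11 per period, so ρ ≥ 9/20.
The tighter constraint is player A's, so cooperation needs ρ ≥ 7/8.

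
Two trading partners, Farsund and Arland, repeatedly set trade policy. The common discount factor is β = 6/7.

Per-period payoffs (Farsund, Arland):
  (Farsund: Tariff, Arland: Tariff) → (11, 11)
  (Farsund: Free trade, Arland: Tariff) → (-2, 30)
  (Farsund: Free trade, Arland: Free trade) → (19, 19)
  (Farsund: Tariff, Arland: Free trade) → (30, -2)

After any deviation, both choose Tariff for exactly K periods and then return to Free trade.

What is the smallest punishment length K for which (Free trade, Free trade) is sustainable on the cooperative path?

IC: β(1−β^K)/(1−β) ≥ (30−19)/(19−11) = 11/8.
With β = 6/7: need 1 − β^K ≥ 11/8·(1−6/7)/(6/7), i.e. β^K ≤ 0.7708.
Since (6/7)^1 = 0.8571 and (6/7)^2 = 0.7347, the smallest such K is 2.

2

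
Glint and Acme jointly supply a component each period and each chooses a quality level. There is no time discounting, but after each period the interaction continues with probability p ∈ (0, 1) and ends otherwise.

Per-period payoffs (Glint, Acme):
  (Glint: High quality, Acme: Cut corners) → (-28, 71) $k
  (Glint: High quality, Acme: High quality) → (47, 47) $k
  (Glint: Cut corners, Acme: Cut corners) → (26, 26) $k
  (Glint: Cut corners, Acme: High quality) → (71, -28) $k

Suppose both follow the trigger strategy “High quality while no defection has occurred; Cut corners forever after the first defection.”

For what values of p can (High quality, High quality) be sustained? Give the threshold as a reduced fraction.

8/15

Expected cooperation value is 47 + p·47 + p²·47 + … = 47/(1−p); deviation gives 71 + p·26/(1−p).
47 ≥ 71(1−p) + 26p ⇒ 45p ≥ 24 ⇒ p ≥ 24/45 = 8/15.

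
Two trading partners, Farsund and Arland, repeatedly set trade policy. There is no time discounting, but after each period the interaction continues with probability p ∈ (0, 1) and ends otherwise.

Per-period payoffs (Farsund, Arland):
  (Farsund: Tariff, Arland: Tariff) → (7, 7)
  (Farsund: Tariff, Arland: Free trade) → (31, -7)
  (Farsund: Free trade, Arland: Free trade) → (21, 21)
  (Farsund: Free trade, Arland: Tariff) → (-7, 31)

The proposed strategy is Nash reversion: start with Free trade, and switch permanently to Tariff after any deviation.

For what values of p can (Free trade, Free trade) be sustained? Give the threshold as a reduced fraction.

5/12

Expected cooperation value is 21 + p·21 + p²·21 + … = 21/(1−p); deviation gives 31 + p·7/(1−p).
21 ≥ 31(1−p) + 7p ⇒ 24p ≥ 10 ⇒ p ≥ 10/24 = 5/12.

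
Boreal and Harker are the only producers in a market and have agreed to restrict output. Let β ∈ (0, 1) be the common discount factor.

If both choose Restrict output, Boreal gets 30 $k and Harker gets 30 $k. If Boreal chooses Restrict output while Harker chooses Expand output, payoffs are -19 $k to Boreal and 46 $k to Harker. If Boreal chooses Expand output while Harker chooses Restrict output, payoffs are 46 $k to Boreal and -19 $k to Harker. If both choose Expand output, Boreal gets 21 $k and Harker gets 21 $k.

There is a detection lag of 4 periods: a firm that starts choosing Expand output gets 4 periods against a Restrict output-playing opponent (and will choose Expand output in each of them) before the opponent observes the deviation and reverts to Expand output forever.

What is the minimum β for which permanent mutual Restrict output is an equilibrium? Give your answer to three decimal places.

0.894

Deviating for the 4 undetected periods gains 46−30 = 16 per period over cooperation, then loses 30−21 = 9 per period forever once punishment starts.
Gain: 16(1 + β + … + β^3); loss: 9·β^4/(1−β).
No profitable deviation ⇔ 16(1−β^4) ≤ 9·β^4, i.e. β^4 ≥ 16/(16+9) = 16/25.
Hence β ≥ (16/25)^(1/4) ≈ 0.894.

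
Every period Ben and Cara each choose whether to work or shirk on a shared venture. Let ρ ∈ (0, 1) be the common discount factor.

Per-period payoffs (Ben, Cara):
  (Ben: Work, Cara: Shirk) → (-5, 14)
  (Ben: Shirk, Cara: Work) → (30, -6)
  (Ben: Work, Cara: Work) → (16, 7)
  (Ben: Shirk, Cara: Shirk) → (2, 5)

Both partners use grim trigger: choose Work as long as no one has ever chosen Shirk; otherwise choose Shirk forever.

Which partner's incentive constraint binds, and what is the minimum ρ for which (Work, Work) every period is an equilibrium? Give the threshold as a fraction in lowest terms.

Cara; ρ ≥ 7/9

Ben: cooperation gives 16 each period; deviation gives 30 once then 2 forever.
  16/(1−ρ) ≥ 30 + 2ρ/(1−ρ) ⇒ ρ ≥ 14/28 = 1/2.
Cara: cooperation gives 7 each period; deviation gives 14 once then 5 forever.
  ρ ≥ 7/9.
Both must hold, so the binding constraint is Cara's: ρ ≥ 7/9.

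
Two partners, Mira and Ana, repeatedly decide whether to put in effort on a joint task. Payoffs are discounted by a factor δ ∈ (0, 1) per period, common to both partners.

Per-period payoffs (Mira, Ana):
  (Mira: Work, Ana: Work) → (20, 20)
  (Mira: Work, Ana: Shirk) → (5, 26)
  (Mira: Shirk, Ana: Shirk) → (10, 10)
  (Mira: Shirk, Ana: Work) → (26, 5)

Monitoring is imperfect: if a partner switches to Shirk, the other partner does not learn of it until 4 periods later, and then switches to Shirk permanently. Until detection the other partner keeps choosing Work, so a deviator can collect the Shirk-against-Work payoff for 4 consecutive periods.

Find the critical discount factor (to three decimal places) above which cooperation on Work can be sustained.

0.783

Deviating for the 4 undetected periods gains 26−20 = 6 per period over cooperation, then loses 20−10 = 10 per period forever once punishment starts.
Gain: 6(1 + δ + … + δ^3); loss: 10·δ^4/(1−δ).
No profitable deviation ⇔ 6(1−δ^4) ≤ 10·δ^4, i.e. δ^4 ≥ 6/(6+10) = 3/8.
Hence δ ≥ (3/8)^(1/4) ≈ 0.783.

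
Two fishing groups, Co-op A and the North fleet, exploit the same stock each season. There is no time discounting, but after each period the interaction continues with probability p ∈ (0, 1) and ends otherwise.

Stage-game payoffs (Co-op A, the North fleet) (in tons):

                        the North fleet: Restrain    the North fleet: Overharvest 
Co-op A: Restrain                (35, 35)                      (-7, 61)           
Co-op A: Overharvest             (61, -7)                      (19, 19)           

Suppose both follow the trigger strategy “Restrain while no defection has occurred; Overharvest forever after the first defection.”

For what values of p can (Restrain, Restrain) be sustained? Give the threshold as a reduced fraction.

13/21

With no time discounting, the continuation probability p plays the role of the discount factor.
Grim-trigger IC: 35/(1−p) ≥ 61 + 19p/(1−p) ⇒ p ≥ (61−35)/(61−19) = 13/21.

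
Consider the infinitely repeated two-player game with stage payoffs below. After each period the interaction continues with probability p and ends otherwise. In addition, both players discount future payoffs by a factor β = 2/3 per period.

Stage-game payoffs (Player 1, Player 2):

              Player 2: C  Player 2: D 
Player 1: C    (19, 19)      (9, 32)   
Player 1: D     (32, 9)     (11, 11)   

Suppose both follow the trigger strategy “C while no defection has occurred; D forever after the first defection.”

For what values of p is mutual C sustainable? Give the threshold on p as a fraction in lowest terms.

With continuation probability p and discount β, the effective per-period discount factor is βp.
Grim-trigger IC: βp ≥ (32−19)/(32−11) = 13/21.
So p ≥ (13/21)/(2/3) = 13/14.

13/14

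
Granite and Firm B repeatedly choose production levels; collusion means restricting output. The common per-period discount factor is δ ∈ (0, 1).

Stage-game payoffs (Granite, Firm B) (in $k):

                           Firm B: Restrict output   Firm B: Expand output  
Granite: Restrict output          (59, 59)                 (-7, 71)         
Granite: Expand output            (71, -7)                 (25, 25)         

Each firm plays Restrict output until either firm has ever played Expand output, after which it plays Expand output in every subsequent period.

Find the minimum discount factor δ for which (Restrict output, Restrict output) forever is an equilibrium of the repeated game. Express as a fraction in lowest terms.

Under grim trigger the critical discount factor is (T−C)/(T−P) with T = 71, C = 59, P = 25.
δ* = (71−59)/(71−25) = 12/46 = 6/23.

6/23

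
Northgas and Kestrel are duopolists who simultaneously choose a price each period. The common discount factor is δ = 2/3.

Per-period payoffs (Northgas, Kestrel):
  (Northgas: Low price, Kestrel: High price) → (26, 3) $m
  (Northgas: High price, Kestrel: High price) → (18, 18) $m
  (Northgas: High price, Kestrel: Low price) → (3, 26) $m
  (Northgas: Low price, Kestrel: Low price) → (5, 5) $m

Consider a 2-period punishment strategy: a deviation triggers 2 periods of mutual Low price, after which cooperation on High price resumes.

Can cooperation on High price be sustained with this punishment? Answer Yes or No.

IC: δ+…+δ^2 ≥ (26−18)/(18−5) = 8/13.
At δ = 2/3: partial sum = 1.1111 ≥ 0.6154. Cooperation sustainable.

Yes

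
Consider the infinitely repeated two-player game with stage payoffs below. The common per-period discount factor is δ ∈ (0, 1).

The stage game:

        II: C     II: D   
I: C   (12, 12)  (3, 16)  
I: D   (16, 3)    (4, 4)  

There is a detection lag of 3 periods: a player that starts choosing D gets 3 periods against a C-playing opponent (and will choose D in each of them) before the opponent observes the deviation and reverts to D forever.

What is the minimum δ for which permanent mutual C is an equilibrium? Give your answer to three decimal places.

0.693

The best deviation is to choose D for all 3 undetected periods, earning 16 each, then 4 forever once detected.
Deviation value: 16(1−δ^3)/(1−δ) + 4δ^3/(1−δ); cooperation value: 12/(1−δ).
IC: 12 ≥ 16(1−δ^3) + 4δ^3 = 16 − 12δ^3.
So δ^3 ≥ 4/12 = 1/3, giving δ ≥ (1/3)^(1/3) ≈ 0.693.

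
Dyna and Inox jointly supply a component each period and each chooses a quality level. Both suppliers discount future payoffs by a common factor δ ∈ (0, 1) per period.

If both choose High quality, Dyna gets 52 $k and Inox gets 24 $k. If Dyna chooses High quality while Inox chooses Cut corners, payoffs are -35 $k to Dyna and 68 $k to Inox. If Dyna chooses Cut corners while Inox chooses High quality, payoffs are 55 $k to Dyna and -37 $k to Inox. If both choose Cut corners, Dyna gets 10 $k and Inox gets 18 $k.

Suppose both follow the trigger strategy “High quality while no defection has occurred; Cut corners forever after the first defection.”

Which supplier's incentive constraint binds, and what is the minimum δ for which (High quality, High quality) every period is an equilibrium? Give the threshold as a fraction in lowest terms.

Inox; δ ≥ 22/25

Dyna: cooperation gives 52 each period; deviation gives 55 once then 10 forever.
  52/(1−δ) ≥ 55 + 10δ/(1−δ) ⇒ δ ≥ 3/45 = 1/15.
Inox: cooperation gives 24 each period; deviation gives 68 once then 18 forever.
  δ ≥ 44/50 = 22/25.
Both must hold, so the binding constraint is Inox's: δ ≥ 22/25.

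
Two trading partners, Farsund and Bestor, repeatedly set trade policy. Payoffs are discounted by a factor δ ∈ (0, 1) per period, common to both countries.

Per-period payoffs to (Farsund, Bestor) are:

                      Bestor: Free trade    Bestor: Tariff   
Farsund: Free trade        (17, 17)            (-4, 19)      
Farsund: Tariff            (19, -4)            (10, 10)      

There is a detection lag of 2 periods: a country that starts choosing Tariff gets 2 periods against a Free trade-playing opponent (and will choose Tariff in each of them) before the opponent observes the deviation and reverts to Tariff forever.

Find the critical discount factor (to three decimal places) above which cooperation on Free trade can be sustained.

0.471

A deviator earns 19 for 2 periods, then 10 forever; cooperating earns 17 forever. Multiplying the IC by (1−δ):
17 ≥ 19(1−δ^2) + 10δ^2, so 9·δ^2 ≥ 2 and δ^2 ≥ 2/9.
δ ≥ (2/9)^(1/2) ≈ 0.471.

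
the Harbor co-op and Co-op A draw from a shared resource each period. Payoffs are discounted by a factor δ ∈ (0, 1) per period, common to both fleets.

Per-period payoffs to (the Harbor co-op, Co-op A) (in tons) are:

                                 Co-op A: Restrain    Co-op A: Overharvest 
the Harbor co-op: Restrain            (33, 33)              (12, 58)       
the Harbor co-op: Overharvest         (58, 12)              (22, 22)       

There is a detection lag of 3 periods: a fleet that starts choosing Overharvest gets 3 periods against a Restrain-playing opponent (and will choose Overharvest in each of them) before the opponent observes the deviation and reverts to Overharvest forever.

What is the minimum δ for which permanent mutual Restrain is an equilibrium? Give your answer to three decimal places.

Deviating for the 3 undetected periods gains 58−33 = 25 per period over cooperation, then loses 33−22 = 11 per period forever once punishment starts.
Gain: 25(1 + δ + … + δ^2); loss: 11·δ^3/(1−δ).
No profitable deviation ⇔ 25(1−δ^3) ≤ 11·δ^3, i.e. δ^3 ≥ 25/(25+11) = 25/36.
Hence δ ≥ (25/36)^(1/3) ≈ 0.886.

0.886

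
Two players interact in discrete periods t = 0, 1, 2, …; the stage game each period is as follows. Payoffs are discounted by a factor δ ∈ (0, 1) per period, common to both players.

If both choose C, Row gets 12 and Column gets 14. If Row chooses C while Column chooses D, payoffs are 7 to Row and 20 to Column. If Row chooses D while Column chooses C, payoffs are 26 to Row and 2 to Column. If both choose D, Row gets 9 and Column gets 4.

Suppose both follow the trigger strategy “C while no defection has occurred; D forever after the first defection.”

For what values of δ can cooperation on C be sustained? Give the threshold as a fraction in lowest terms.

For Row: deviation gain 26−12 = 14, per-period punishment loss 12−9 = 3. IC gives δ ≥ 14/17.
For Column: gain 6, loss 10 per period, so δ ≥ 6/16 = 3/8.
The tighter constraint is Row's, so cooperation needs δ ≥ 14/17.

14/17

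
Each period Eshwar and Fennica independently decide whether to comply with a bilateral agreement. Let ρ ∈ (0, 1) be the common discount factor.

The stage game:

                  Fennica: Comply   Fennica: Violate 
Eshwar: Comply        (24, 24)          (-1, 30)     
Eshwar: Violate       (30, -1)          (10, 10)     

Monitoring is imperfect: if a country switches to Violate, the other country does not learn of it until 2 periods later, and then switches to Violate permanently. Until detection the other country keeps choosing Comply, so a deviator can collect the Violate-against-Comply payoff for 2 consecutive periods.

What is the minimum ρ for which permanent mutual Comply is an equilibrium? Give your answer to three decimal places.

0.548

The best deviation is to choose Violate for all 2 undetected periods, earning 30 each, then 10 forever once detected.
Deviation value: 30(1−ρ^2)/(1−ρ) + 10ρ^2/(1−ρ); cooperation value: 24/(1−ρ).
IC: 24 ≥ 30(1−ρ^2) + 10ρ^2 = 30 − 20ρ^2.
So ρ^2 ≥ 6/20 = 3/10, giving ρ ≥ (3/10)^(1/2) ≈ 0.548.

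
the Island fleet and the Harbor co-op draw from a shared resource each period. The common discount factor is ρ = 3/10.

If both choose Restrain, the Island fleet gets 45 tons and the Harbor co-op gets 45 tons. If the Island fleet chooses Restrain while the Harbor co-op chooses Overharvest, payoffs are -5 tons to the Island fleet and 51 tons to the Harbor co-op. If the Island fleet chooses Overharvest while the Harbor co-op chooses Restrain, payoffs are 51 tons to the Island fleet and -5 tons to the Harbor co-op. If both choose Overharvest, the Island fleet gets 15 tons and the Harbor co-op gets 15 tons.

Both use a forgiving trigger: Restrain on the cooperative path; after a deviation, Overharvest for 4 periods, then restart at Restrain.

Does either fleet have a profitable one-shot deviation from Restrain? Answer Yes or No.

No

IC: ρ+…+ρ^4 ≥ (51−45)/(45−15) = 1/5.
At ρ = 3/10: partial sum = 0.4251 ≥ 0.2000. Cooperation sustainable.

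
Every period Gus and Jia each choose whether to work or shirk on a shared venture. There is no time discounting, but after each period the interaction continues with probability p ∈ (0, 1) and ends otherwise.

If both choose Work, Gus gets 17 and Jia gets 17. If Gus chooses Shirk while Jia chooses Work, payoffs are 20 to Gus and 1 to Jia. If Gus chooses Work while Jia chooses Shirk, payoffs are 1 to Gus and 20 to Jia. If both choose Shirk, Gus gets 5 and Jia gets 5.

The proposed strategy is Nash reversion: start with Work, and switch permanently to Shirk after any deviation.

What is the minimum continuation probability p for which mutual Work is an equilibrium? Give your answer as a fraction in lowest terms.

1/5

Expected cooperation value is 17 + p·17 + p²·17 + … = 17/(1−p); deviation gives 20 + p·5/(1−p).
17 ≥ 20(1−p) + 5p ⇒ 15p ≥ 3 ⇒ p ≥ 3/15 = 1/5.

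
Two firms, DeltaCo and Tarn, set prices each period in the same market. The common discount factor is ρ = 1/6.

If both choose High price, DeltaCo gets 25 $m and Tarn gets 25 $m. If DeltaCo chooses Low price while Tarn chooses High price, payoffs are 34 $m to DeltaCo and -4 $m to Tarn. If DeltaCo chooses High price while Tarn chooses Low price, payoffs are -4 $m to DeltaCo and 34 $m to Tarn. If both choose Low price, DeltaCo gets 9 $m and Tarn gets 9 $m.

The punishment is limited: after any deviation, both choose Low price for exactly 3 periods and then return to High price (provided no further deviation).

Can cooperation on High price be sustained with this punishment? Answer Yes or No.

No

A one-shot deviation gives 34 now, then 9 for 3 periods, then back to 25.
Gain from deviating: (34−25) today; loss: (25−9) in each of the next 3 periods.
No-deviation condition: (25−9)(ρ+…+ρ^3) ≥ 34−25, i.e. ρ+…+ρ^3 ≥ 9/16.
At ρ = 1/6: ρ+…+ρ^3 = 0.1991 < 0.5625.
So cooperation is not sustainable.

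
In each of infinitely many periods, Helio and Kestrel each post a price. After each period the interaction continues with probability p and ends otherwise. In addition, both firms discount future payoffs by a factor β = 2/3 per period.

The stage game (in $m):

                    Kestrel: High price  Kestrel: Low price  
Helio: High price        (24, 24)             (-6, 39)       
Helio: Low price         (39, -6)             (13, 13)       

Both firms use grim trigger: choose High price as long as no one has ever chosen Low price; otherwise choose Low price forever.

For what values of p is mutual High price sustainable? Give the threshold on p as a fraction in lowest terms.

45/52

Expected continuation weight on next period's payoff is β·p = 2/3·p, which plays the role of the discount factor.
Cooperation requires 2/3·p ≥ (39−24)/(39−13) = 15/26, hence p ≥ 45/52.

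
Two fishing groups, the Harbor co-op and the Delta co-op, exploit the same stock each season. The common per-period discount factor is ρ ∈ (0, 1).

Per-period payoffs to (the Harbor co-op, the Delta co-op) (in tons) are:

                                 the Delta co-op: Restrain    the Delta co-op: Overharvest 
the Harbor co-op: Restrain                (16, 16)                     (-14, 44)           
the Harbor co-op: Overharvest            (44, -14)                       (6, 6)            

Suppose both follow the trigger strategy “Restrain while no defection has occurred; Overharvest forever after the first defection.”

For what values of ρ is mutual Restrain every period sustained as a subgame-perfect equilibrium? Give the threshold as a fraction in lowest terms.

14/19

One-period gain from deviating is 44 − 16 = 28. The loss is 16 − 6 = 10 in every subsequent period, with present value 10·ρ/(1−ρ).
Deviation is unprofitable when 10·ρ/(1−ρ) ≥ 28, i.e. ρ/(1−ρ) ≥ 14/5.
Equivalently ρ ≥ 28/(28+10) = 14/19.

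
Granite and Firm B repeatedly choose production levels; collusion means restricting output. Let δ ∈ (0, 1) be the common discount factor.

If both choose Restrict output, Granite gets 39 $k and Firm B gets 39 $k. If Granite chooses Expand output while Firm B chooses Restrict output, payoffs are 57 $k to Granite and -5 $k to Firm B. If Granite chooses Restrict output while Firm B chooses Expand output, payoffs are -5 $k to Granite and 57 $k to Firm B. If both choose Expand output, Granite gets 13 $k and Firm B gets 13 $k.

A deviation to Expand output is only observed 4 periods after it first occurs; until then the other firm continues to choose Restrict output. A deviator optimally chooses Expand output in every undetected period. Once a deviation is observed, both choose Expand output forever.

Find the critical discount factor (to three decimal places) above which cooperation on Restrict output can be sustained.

0.800

A deviator earns 57 for 4 periods, then 13 forever; cooperating earns 39 forever. Multiplying the IC by (1−δ):
39 ≥ 57(1−δ^4) + 13δ^4, so 44·δ^4 ≥ 18 and δ^4 ≥ 9/22.
δ ≥ (9/22)^(1/4) ≈ 0.800.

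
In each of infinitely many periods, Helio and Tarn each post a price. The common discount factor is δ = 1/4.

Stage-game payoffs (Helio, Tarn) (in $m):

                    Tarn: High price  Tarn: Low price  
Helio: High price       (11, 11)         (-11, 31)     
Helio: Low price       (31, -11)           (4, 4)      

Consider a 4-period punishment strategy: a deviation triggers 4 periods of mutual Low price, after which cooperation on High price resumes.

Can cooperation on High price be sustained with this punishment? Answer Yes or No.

No

A one-shot deviation gives 31 now, then 4 for 4 periods, then back to 11.
Gain from deviating: (31−11) today; loss: (11−4) in each of the next 4 periods.
No-deviation condition: (11−4)(δ+…+δ^4) ≥ 31−11, i.e. δ+…+δ^4 ≥ 20/7.
At δ = 1/4: δ+…+δ^4 = 0.3320 < 2.8571.
So cooperation is not sustainable.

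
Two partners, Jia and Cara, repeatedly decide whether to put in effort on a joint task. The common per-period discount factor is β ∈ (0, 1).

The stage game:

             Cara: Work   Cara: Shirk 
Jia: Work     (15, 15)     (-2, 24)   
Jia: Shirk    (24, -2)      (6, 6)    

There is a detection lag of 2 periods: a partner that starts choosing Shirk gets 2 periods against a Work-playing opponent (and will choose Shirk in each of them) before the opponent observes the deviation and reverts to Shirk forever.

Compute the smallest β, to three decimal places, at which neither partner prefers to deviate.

0.707

The best deviation is to choose Shirk for all 2 undetected periods, earning 24 each, then 6 forever once detected.
Deviation value: 24(1−β^2)/(1−β) + 6β^2/(1−β); cooperation value: 15/(1−β).
IC: 15 ≥ 24(1−β^2) + 6β^2 = 24 − 18β^2.
So β^2 ≥ 9/18 = 1/2, giving β ≥ (1/2)^(1/2) ≈ 0.707.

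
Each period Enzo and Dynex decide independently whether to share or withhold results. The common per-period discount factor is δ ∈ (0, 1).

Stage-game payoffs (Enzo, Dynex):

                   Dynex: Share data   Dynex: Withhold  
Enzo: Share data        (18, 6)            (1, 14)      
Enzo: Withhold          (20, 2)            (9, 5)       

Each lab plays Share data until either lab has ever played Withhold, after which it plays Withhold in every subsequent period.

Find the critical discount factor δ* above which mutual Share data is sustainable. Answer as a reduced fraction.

8/9

Enzo's threshold: (20−18)/(20−9) = 2/11.
Dynex's threshold: (14−6)/(14−5) = 8/9.
2/11 < 8/9, so Dynex binds and δ* = 8/9.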